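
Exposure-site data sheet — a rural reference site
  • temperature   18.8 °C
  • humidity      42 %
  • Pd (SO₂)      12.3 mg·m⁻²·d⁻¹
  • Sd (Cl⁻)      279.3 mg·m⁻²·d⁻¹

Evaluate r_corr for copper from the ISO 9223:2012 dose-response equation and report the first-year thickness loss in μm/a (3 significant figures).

copper: f(T) = -0.080·(T−10) [T>10 °C] = -0.7040
  sulphur-dioxide contribution → 0.05999 μm/a
  chloride contribution → 0.5344 μm/a
  total first-year rate 0.5944 μm/a

r_corr = 0.594 μm/a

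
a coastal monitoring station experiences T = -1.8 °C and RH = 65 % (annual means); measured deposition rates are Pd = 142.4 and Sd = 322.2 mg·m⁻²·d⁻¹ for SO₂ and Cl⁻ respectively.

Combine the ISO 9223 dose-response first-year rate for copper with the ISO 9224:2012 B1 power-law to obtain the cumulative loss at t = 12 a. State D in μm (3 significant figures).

copper: f(T) = +0.126·(T−10) [T≤10 °C] = -1.4868
  SO₂ term: 0.0053·142.4^0.26·exp(0.059·65-1.4868) = 0.2014
  Cl⁻ term: 0.01025·322.2^0.27·exp(0.036·65+0.049·-1.8) = 0.4633
  r_corr = 0.2014 + 0.4633 = 0.6647 μm/a
Power-law: D(12) = r_corr · 12^0.667
  D(12) = 0.6647 × 12^0.667 = 0.6647 × 5.246 = 3.487 μm

D(12) = 3.49 μm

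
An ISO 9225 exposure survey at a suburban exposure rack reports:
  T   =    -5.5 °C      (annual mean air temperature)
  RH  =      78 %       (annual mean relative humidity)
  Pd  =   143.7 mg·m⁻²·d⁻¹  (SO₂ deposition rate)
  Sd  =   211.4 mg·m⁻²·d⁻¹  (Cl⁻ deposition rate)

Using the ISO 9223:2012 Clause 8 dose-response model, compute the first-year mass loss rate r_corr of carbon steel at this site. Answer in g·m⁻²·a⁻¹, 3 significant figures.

carbon steel: T≤10 °C ⇒ hinge +0.150·(-5.5−10) = -2.3250
  Pd branch = 1.77·Pd^0.52·e^(0.02·RH+f) = 10.9 μm/a
  Cl⁻ term: 0.102·211.4^0.62·exp(0.033·78+0.04·-5.5) = 29.68
  sum: 10.9 + 29.68 → r_corr = 40.59 μm/a
Convert to mass loss: 40.59 μm/a × 7.85 g/cm³ = 318.6 g·m⁻²·a⁻¹

r_corr = 319 g·m⁻²·a⁻¹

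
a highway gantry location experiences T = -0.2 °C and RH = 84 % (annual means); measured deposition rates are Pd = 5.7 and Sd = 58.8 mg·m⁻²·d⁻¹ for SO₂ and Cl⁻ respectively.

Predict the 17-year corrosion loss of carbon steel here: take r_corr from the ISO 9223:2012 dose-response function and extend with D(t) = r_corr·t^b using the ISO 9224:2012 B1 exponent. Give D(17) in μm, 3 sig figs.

carbon steel: f(T) = +0.150·(T−10) [T≤10 °C] = -1.5300
  SO₂ term: 1.77·5.7^0.52·exp(0.02·84-1.5300) = 5.084
  Cl⁻ term: 0.102·58.8^0.62·exp(0.033·84+0.04·-0.2) = 20.23
  r_corr = 5.084 + 20.23 = 25.31 μm/a
ISO 9224: D(t) = r_corr · t^b with b = 0.523 (carbon steel, B1)
  D(17) = 25.31 × 17^0.523 = 25.31 × 4.401 = 111.4 μm

D(17) = 111 μm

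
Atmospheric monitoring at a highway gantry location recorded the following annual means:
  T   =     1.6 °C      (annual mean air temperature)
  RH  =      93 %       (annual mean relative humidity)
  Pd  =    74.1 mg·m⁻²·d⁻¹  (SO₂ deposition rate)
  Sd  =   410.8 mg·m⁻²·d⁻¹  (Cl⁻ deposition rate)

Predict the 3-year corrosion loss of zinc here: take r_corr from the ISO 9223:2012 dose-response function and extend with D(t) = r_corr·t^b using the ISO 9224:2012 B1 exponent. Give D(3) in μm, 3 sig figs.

D(3) = 14.2 μm

zinc: f(T) = +0.038·(T−10) [T≤10 °C] = -0.3192
  Pd branch = 0.0129·Pd^0.44·e^(0.046·RH+f) = 4.494 μm/a
  Sd branch = 0.0175·Sd^0.57·e^(0.008·RH+0.085·T) = 1.303 μm/a
  r_corr = 4.494 + 1.303 = 5.797 μm/a
ISO 9224: D(t) = r_corr · t^b with b = 0.813 (zinc, B1)
  D(3) = 5.797 × 3^0.813 = 5.797 × 2.443 = 14.16 μm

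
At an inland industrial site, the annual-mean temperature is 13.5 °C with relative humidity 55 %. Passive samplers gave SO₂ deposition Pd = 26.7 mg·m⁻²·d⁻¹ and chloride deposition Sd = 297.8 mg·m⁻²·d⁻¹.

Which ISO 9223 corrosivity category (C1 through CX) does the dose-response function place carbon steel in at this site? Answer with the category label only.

C4

carbon steel: temperature factor f = -0.054·(3.5) = -0.1890
  sulphur-dioxide contribution → 24.29 μm/a
  chloride contribution → 36.74 μm/a
  ⇒ r_corr(carbon steel) = 61.03 μm/a
ISO 9223 Table 2 (carbon steel): 50 < 61 ≤ 80 μm/a ⇒ C4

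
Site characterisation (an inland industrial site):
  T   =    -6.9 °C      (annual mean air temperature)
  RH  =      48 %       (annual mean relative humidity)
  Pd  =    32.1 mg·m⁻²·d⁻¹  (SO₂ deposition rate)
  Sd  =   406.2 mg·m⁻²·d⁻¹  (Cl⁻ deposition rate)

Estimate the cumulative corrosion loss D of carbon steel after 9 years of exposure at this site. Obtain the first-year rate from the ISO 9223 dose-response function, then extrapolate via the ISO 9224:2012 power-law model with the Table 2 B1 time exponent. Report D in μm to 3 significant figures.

carbon steel: f(T) = +0.150·(T−10) [T≤10 °C] = -2.5350
  sulphur-dioxide contribution → 2.225 μm/a
  chloride contribution → 15.63 μm/a
  total first-year rate 17.86 μm/a
ISO 9224: D(t) = r_corr · t^b with b = 0.523 (carbon steel, B1)
  D(9) = 17.86 × 9^0.523 = 17.86 × 3.156 = 56.36 μm

D(9) = 56.4 μm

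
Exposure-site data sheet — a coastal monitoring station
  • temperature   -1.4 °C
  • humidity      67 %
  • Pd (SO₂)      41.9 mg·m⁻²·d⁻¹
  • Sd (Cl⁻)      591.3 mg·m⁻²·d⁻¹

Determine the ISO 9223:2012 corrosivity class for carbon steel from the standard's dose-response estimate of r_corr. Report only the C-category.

C4

carbon steel: f(T) = +0.150·(T−10) [T≤10 °C] = -1.7100
  SO₂ term: 1.77·41.9^0.52·exp(0.02·67-1.7100) = 8.528
  Cl⁻ term: 0.102·591.3^0.62·exp(0.033·67+0.04·-1.4) = 46.03
  r_corr = 8.528 + 46.03 = 54.56 μm/a
Category bounds: 50…80 μm/a bracket r_corr ⇒ C4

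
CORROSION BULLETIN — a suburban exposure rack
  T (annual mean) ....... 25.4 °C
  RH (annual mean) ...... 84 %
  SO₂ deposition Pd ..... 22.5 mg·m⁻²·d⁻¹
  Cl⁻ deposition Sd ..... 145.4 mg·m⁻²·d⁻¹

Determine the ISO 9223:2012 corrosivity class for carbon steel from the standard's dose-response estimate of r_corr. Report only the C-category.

carbon steel: f(T) = -0.054·(T−10) [T>10 °C] = -0.8316
  Pd branch = 1.77·Pd^0.52·e^(0.02·RH+f) = 20.87 μm/a
  Sd branch = 0.102·Sd^0.62·e^(0.033·RH+0.04·T) = 98.74 μm/a
  r_corr = 20.87 + 98.74 = 119.6 μm/a
120 μm/a falls in (80, 200] for carbon steel → category C5

C5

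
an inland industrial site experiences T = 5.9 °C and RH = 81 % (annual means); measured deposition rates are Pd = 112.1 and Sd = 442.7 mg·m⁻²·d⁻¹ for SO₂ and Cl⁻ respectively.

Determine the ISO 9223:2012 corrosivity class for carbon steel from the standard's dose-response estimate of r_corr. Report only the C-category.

C5

carbon steel: T≤10 °C ⇒ hinge +0.150·(5.9−10) = -0.6150
  sulphur-dioxide contribution → 56.26 μm/a
  chloride contribution → 81.76 μm/a
  total first-year rate 138 μm/a
138 μm/a falls in (80, 200] for carbon steel → category C5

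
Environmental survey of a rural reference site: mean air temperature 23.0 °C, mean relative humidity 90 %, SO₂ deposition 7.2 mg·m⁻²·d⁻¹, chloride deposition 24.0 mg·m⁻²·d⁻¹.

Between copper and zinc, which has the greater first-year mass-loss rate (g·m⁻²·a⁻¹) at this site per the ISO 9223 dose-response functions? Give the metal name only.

copper: T>10 °C ⇒ hinge -0.080·(23.0−10) = -1.0400
  Pd branch = 0.0053·Pd^0.26·e^(0.059·RH+f) = 0.6333 μm/a
  Sd branch = 0.01025·Sd^0.27·e^(0.036·RH+0.049·T) = 1.905 μm/a
  r_corr = 0.6333 + 1.905 = 2.539 μm/a
  mass loss = 2.539 μm/a × 8.96 g/cm³ = 22.75 g·m⁻²·a⁻¹
zinc: temperature factor f = -0.071·(13.0) = -0.9230
  Pd branch = 0.0129·Pd^0.44·e^(0.046·RH+f) = 0.7673 μm/a
  Cl⁻ term: 0.0175·24.0^0.57·exp(0.008·90+0.085·23.0) = 1.554
  sum: 0.7673 + 1.554 → r_corr = 2.321 μm/a
  mass loss = 2.321 μm/a × 7.14 g/cm³ = 16.57 g·m⁻²·a⁻¹
Ordering by g·m⁻²·a⁻¹: copper (22.7) > zinc (16.6)

copper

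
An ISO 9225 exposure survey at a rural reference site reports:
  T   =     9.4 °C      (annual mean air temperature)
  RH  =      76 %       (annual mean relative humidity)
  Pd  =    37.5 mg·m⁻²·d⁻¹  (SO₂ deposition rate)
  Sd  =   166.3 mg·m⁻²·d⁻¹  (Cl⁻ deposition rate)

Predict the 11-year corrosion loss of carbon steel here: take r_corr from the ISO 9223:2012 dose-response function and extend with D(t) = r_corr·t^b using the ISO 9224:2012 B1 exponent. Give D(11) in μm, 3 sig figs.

carbon steel: temperature factor f = +0.150·(-0.6) = -0.0900
  sulphur-dioxide contribution → 48.7 μm/a
  chloride contribution → 43.46 μm/a
  ⇒ r_corr(carbon steel) = 92.15 μm/a
Long-term exponent b (ISO 9224 Table 2, B1) = 0.523
  D(11) = 92.15 × 11^0.523 = 92.15 × 3.505 = 323 μm

D(11) = 323 μm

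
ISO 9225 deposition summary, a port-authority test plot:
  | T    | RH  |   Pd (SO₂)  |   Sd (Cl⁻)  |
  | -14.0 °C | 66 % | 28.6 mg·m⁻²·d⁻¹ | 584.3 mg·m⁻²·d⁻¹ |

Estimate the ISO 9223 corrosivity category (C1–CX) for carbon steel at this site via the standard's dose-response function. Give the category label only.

C3

carbon steel: f(T) = +0.150·(T−10) [T≤10 °C] = -3.6000
  sulphur-dioxide contribution → 1.035 μm/a
  chloride contribution → 26.71 μm/a
  ⇒ r_corr(carbon steel) = 27.74 μm/a
ISO 9223 Table 2 (carbon steel): 25 < 27.7 ≤ 50 μm/a ⇒ C3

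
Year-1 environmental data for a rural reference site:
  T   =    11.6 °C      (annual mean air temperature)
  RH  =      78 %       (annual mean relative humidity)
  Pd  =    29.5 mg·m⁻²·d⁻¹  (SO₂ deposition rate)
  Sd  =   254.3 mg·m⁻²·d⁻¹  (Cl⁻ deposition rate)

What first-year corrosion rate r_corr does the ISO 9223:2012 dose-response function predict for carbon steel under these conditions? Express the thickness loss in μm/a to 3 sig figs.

carbon steel: f(T) = -0.054·(T−10) [T>10 °C] = -0.0864
  SO₂ term: 1.77·29.5^0.52·exp(0.02·78-0.0864) = 44.9
  Cl⁻ term: 0.102·254.3^0.62·exp(0.033·78+0.04·11.6) = 65.96
  r_corr = 44.9 + 65.96 = 110.9 μm/a

r_corr = 111 μm/a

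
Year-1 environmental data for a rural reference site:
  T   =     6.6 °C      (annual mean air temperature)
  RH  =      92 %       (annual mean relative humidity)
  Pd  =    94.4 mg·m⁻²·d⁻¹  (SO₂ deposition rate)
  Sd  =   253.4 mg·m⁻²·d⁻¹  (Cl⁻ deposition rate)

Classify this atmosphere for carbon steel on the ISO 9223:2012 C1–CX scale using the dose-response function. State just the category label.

carbon steel: T≤10 °C ⇒ hinge +0.150·(6.6−10) = -0.5100
  sulphur-dioxide contribution → 71.21 μm/a
  chloride contribution → 85.53 μm/a
  total first-year rate 156.7 μm/a
157 μm/a falls in (80, 200] for carbon steel → category C5

C5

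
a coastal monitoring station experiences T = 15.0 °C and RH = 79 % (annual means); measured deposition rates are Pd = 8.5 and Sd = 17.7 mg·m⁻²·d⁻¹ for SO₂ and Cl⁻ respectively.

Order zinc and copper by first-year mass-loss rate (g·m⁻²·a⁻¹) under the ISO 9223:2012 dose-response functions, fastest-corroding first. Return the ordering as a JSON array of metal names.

zinc: temperature factor f = -0.071·(5.0) = -0.3550
  Pd branch = 0.0129·Pd^0.44·e^(0.046·RH+f) = 0.8782 μm/a
  Cl⁻ term: 0.0175·17.7^0.57·exp(0.008·79+0.085·15.0) = 0.6062
  sum: 0.8782 + 0.6062 → r_corr = 1.484 μm/a
  mass loss = 1.484 μm/a × 7.14 g/cm³ = 10.6 g·m⁻²·a⁻¹
copper: T>10 °C ⇒ hinge -0.080·(15.0−10) = -0.4000
  SO₂ term: 0.0053·8.5^0.26·exp(0.059·79-0.4000) = 0.6553
  Sd branch = 0.01025·Sd^0.27·e^(0.036·RH+0.049·T) = 0.798 μm/a
  r_corr = 0.6553 + 0.798 = 1.453 μm/a
  mass loss = 1.453 μm/a × 8.96 g/cm³ = 13.02 g·m⁻²·a⁻¹
Ordering by g·m⁻²·a⁻¹: copper (13) > zinc (10.6)

["copper", "zinc"]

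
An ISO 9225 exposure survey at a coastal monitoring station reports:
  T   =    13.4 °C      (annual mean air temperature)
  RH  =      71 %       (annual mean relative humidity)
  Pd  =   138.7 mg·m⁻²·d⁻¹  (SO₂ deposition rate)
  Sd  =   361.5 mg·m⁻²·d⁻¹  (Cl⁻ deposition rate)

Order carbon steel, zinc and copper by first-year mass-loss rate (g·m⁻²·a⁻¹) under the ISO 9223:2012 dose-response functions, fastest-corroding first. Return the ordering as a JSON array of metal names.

["carbon steel", "zinc", "copper"]

carbon steel: T>10 °C ⇒ hinge -0.054·(13.4−10) = -0.1836
  SO₂ term: 1.77·138.7^0.52·exp(0.02·71-0.1836) = 79.22
  Cl⁻ term: 0.102·361.5^0.62·exp(0.033·71+0.04·13.4) = 69.98
  r_corr = 79.22 + 69.98 = 149.2 μm/a
  mass loss = 149.2 μm/a × 7.85 g/cm³ = 1171 g·m⁻²·a⁻¹
zinc: f(T) = -0.071·(T−10) [T>10 °C] = -0.2414
  SO₂ term: 0.0129·138.7^0.44·exp(0.046·71-0.2414) = 2.326
  Cl⁻ term: 0.0175·361.5^0.57·exp(0.008·71+0.085·13.4) = 2.77
  sum: 2.326 + 2.77 → r_corr = 5.096 μm/a
  mass loss = 5.096 μm/a × 7.14 g/cm³ = 36.39 g·m⁻²·a⁻¹
copper: T>10 °C ⇒ hinge -0.080·(13.4−10) = -0.2720
  SO₂ term: 0.0053·138.7^0.26·exp(0.059·71-0.2720) = 0.9602
  Sd branch = 0.01025·Sd^0.27·e^(0.036·RH+0.049·T) = 1.249 μm/a
  sum: 0.9602 + 1.249 → r_corr = 2.209 μm/a
  mass loss = 2.209 μm/a × 8.96 g/cm³ = 19.8 g·m⁻²·a⁻¹
Ordering by g·m⁻²·a⁻¹: carbon steel (1170) > zinc (36.4) > copper (19.8)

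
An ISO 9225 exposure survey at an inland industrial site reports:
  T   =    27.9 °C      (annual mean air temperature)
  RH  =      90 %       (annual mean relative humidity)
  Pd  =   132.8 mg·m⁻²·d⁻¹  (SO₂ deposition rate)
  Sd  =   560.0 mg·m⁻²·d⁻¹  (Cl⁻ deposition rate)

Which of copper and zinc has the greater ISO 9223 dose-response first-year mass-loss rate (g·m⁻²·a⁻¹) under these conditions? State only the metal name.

zinc

copper: f(T) = -0.080·(T−10) [T>10 °C] = -1.4320
  SO₂ term: 0.0053·132.8^0.26·exp(0.059·90-1.4320) = 0.9131
  Sd branch = 0.01025·Sd^0.27·e^(0.036·RH+0.049·T) = 5.67 μm/a
  r_corr = 0.9131 + 5.67 = 6.583 μm/a
  mass loss = 6.583 μm/a × 8.96 g/cm³ = 58.98 g·m⁻²·a⁻¹
zinc: T>10 °C ⇒ hinge -0.071·(27.9−10) = -1.2709
  SO₂ term: 0.0129·132.8^0.44·exp(0.046·90-1.2709) = 1.954
  Cl⁻ term: 0.0175·560.0^0.57·exp(0.008·90+0.085·27.9) = 14.19
  sum: 1.954 + 14.19 → r_corr = 16.15 μm/a
  mass loss = 16.15 μm/a × 7.14 g/cm³ = 115.3 g·m⁻²·a⁻¹
Ordering by g·m⁻²·a⁻¹: zinc (115) > copper (59)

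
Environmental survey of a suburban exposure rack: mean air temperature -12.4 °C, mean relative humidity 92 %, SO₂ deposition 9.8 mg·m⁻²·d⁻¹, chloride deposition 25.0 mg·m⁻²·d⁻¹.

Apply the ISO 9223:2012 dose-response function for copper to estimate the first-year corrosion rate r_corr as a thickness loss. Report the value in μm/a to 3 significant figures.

r_corr = 0.495 μm/a

copper: temperature factor f = +0.126·(-22.4) = -2.8224
  sulphur-dioxide contribution → 0.1299 μm/a
  chloride contribution → 0.3653 μm/a
  total first-year rate 0.4952 μm/a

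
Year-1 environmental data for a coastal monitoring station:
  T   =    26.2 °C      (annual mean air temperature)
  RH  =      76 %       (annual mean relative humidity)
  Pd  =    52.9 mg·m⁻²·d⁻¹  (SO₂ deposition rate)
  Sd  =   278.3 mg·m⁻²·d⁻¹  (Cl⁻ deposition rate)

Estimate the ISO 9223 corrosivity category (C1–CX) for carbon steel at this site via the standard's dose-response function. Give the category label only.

C5

carbon steel: temperature factor f = -0.054·(16.2) = -0.8748
  sulphur-dioxide contribution → 26.57 μm/a
  chloride contribution → 117.1 μm/a
  ⇒ r_corr(carbon steel) = 143.7 μm/a
ISO 9223 Table 2 (carbon steel): 80 < 144 ≤ 200 μm/a ⇒ C5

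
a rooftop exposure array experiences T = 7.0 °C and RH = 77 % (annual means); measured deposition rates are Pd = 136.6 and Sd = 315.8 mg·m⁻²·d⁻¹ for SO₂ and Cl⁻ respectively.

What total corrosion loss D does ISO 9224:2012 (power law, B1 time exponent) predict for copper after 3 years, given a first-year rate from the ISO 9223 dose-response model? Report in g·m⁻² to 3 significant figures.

D(3) = 43.2 g·m⁻²

copper: f(T) = +0.126·(T−10) [T≤10 °C] = -0.3780
  sulphur-dioxide contribution → 1.226 μm/a
  chloride contribution → 1.092 μm/a
  total first-year rate 2.318 μm/a
Power-law: D(3) = r_corr · 3^0.667
  D(3) = 2.318 × 3^0.667 = 2.318 × 2.081 = 4.823 μm
  Mass loss = 4.823 μm × 8.96 g/cm³ = 43.22 g·m⁻²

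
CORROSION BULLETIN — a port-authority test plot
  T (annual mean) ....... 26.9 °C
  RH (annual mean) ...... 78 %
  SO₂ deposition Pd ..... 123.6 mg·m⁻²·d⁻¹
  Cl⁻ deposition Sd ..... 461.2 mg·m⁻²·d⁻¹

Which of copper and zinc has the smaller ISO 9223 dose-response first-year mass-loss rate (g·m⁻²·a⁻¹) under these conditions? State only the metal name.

copper

copper: temperature factor f = -0.080·(16.9) = -1.3520
  SO₂ term: 0.0053·123.6^0.26·exp(0.059·78-1.3520) = 0.4783
  Cl⁻ term: 0.01025·461.2^0.27·exp(0.036·78+0.049·26.9) = 3.326
  sum: 0.4783 + 3.326 → r_corr = 3.804 μm/a
  mass loss = 3.804 μm/a × 8.96 g/cm³ = 34.09 g·m⁻²·a⁻¹
zinc: temperature factor f = -0.071·(16.9) = -1.1999
  SO₂ term: 0.0129·123.6^0.44·exp(0.046·78-1.1999) = 1.17
  Sd branch = 0.0175·Sd^0.57·e^(0.008·RH+0.085·T) = 10.6 μm/a
  sum: 1.17 + 10.6 → r_corr = 11.77 μm/a
  mass loss = 11.77 μm/a × 7.14 g/cm³ = 84.07 g·m⁻²·a⁻¹
Ordering by g·m⁻²·a⁻¹: zinc (84.1) > copper (34.1)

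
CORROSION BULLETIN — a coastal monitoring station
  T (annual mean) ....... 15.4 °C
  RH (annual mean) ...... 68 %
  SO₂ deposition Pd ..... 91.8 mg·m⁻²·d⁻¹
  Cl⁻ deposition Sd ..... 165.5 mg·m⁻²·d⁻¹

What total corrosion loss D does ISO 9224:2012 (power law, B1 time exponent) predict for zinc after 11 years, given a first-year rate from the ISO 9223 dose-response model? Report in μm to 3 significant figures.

D(11) = 24.7 μm

zinc: T>10 °C ⇒ hinge -0.071·(15.4−10) = -0.3834
  sulphur-dioxide contribution → 1.466 μm/a
  chloride contribution → 2.054 μm/a
  total first-year rate 3.52 μm/a
Power-law: D(11) = r_corr · 11^0.813
  D(11) = 3.52 × 11^0.813 = 3.52 × 7.025 = 24.73 μm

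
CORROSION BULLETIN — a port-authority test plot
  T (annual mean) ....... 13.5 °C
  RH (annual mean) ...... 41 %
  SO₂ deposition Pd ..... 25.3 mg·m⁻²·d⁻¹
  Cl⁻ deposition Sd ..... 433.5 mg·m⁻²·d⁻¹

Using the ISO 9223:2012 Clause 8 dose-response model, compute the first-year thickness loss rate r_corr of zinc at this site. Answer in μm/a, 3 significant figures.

zinc: temperature factor f = -0.071·(3.5) = -0.2485
  Pd branch = 0.0129·Pd^0.44·e^(0.046·RH+f) = 0.2749 μm/a
  Cl⁻ term: 0.0175·433.5^0.57·exp(0.008·41+0.085·13.5) = 2.437
  sum: 0.2749 + 2.437 → r_corr = 2.712 μm/a

r_corr = 2.71 μm/a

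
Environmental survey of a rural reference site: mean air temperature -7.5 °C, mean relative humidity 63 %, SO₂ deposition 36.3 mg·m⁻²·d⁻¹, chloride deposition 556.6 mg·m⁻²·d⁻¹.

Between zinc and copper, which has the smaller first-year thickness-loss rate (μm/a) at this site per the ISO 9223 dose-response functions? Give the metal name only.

copper

zinc: T≤10 °C ⇒ hinge +0.038·(-7.5−10) = -0.6650
  SO₂ term: 0.0129·36.3^0.44·exp(0.046·63-0.6650) = 0.5844
  Sd branch = 0.0175·Sd^0.57·e^(0.008·RH+0.085·T) = 0.5624 μm/a
  r_corr = 0.5844 + 0.5624 = 1.147 μm/a
copper: temperature factor f = +0.126·(-17.5) = -2.2050
  SO₂ term: 0.0053·36.3^0.26·exp(0.059·63-2.2050) = 0.06117
  Sd branch = 0.01025·Sd^0.27·e^(0.036·RH+0.049·T) = 0.3779 μm/a
  sum: 0.06117 + 0.3779 → r_corr = 0.4391 μm/a
Ordering by μm/a: zinc (1.15) > copper (0.439)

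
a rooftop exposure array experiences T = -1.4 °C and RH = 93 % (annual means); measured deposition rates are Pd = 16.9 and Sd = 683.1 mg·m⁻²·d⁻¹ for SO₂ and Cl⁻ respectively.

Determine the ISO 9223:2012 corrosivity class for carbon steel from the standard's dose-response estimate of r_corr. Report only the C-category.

C5

carbon steel: T≤10 °C ⇒ hinge +0.150·(-1.4−10) = -1.7100
  SO₂ term: 1.77·16.9^0.52·exp(0.02·93-1.7100) = 8.946
  Sd branch = 0.102·Sd^0.62·e^(0.033·RH+0.04·T) = 118.7 μm/a
  r_corr = 8.946 + 118.7 = 127.7 μm/a
128 μm/a falls in (80, 200] for carbon steel → category C5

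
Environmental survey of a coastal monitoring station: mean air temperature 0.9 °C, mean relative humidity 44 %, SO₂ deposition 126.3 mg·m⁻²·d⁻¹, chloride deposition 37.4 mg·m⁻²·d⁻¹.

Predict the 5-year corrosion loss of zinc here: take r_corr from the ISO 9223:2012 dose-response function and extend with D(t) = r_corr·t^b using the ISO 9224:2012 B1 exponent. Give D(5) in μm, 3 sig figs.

D(5) = 2.93 μm

zinc: temperature factor f = +0.038·(-9.1) = -0.3458
  SO₂ term: 0.0129·126.3^0.44·exp(0.046·44-0.3458) = 0.5808
  Cl⁻ term: 0.0175·37.4^0.57·exp(0.008·44+0.085·0.9) = 0.2117
  sum: 0.5808 + 0.2117 → r_corr = 0.7925 μm/a
Long-term exponent b (ISO 9224 Table 2, B1) = 0.813
  D(5) = 0.7925 × 5^0.813 = 0.7925 × 3.701 = 2.933 μm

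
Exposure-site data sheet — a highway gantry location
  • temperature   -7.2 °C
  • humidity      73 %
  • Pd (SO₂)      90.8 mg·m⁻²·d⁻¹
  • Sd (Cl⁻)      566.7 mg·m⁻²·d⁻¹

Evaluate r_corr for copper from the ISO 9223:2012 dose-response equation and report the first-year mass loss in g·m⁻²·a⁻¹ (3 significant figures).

r_corr = 6.25 g·m⁻²·a⁻¹

copper: temperature factor f = +0.126·(-17.2) = -2.1672
  Pd branch = 0.0053·Pd^0.26·e^(0.059·RH+f) = 0.1454 μm/a
  Cl⁻ term: 0.01025·566.7^0.27·exp(0.036·73+0.049·-7.2) = 0.5524
  sum: 0.1454 + 0.5524 → r_corr = 0.6978 μm/a
Convert to mass loss: 0.6978 μm/a × 8.96 g/cm³ = 6.252 g·m⁻²·a⁻¹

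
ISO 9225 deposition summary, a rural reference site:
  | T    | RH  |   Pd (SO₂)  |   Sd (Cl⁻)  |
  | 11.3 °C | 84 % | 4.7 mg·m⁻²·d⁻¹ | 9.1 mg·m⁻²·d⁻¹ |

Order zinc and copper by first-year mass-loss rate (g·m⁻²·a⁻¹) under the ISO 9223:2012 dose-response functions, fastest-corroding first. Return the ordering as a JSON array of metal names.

["copper", "zinc"]

zinc: T>10 °C ⇒ hinge -0.071·(11.3−10) = -0.0923
  sulphur-dioxide contribution → 1.107 μm/a
  chloride contribution → 0.3153 μm/a
  total first-year rate 1.423 μm/a
  mass loss = 1.423 μm/a × 7.14 g/cm³ = 10.16 g·m⁻²·a⁻¹
copper: f(T) = -0.080·(T−10) [T>10 °C] = -0.1040
  sulphur-dioxide contribution → 1.014 μm/a
  chloride contribution → 0.6659 μm/a
  total first-year rate 1.68 μm/a
  mass loss = 1.68 μm/a × 8.96 g/cm³ = 15.06 g·m⁻²·a⁻¹
Ordering by g·m⁻²·a⁻¹: copper (15.1) > zinc (10.2)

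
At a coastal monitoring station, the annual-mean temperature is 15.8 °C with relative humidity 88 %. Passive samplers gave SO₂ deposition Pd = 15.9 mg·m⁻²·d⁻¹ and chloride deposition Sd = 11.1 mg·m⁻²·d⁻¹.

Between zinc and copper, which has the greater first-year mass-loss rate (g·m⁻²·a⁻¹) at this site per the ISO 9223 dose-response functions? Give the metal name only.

copper

zinc: f(T) = -0.071·(T−10) [T>10 °C] = -0.4118
  sulphur-dioxide contribution → 1.653 μm/a
  chloride contribution → 0.5344 μm/a
  ⇒ r_corr(zinc) = 2.188 μm/a
  mass loss = 2.188 μm/a × 7.14 g/cm³ = 15.62 g·m⁻²·a⁻¹
copper: temperature factor f = -0.080·(5.8) = -0.4640
  sulphur-dioxide contribution → 1.23 μm/a
  chloride contribution → 1.012 μm/a
  total first-year rate 2.242 μm/a
  mass loss = 2.242 μm/a × 8.96 g/cm³ = 20.09 g·m⁻²·a⁻¹
Ordering by g·m⁻²·a⁻¹: copper (20.1) > zinc (15.6)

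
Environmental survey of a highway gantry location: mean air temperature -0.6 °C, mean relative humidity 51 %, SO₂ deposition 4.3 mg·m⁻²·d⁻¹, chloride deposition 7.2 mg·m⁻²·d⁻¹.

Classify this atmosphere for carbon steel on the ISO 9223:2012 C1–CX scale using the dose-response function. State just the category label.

carbon steel: f(T) = +0.150·(T−10) [T≤10 °C] = -1.5900
  Pd branch = 1.77·Pd^0.52·e^(0.02·RH+f) = 2.137 μm/a
  Cl⁻ term: 0.102·7.2^0.62·exp(0.033·51+0.04·-0.6) = 1.822
  r_corr = 2.137 + 1.822 = 3.96 μm/a
3.96 μm/a falls in (1.3, 25] for carbon steel → category C2

C2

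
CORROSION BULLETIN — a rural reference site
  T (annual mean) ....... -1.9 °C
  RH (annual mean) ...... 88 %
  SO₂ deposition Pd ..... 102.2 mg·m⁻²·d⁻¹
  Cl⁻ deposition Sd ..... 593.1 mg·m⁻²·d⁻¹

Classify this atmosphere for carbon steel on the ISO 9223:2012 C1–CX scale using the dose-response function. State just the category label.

C5

carbon steel: temperature factor f = +0.150·(-11.9) = -1.7850
  SO₂ term: 1.77·102.2^0.52·exp(0.02·88-1.7850) = 19.14
  Cl⁻ term: 0.102·593.1^0.62·exp(0.033·88+0.04·-1.9) = 90.39
  sum: 19.14 + 90.39 → r_corr = 109.5 μm/a
110 μm/a falls in (80, 200] for carbon steel → category C5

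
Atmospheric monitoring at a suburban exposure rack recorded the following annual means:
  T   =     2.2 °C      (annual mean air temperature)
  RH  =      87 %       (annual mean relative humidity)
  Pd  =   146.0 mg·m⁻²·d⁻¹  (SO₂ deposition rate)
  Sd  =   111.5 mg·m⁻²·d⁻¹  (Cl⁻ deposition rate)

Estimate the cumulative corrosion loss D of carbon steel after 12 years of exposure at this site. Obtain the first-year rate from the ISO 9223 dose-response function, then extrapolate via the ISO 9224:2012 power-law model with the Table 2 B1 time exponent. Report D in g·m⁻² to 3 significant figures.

carbon steel: f(T) = +0.150·(T−10) [T≤10 °C] = -1.1700
  SO₂ term: 1.77·146.0^0.52·exp(0.02·87-1.1700) = 41.78
  Sd branch = 0.102·Sd^0.62·e^(0.033·RH+0.04·T) = 36.56 μm/a
  sum: 41.78 + 36.56 → r_corr = 78.34 μm/a
Power-law: D(12) = r_corr · 12^0.523
  D(12) = 78.34 × 12^0.523 = 78.34 × 3.668 = 287.3 μm
  Mass loss = 287.3 μm × 7.85 g/cm³ = 2256 g·m⁻²

D(12) = 2.26e+03 g·m⁻²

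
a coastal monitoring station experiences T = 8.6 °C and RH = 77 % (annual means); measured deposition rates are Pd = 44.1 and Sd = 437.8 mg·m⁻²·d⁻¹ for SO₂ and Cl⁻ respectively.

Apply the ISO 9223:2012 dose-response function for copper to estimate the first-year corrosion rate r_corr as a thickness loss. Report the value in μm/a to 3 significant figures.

copper: temperature factor f = +0.126·(-1.4) = -0.1764
  sulphur-dioxide contribution → 1.117 μm/a
  chloride contribution → 1.29 μm/a
  ⇒ r_corr(copper) = 2.408 μm/a

r_corr = 2.41 μm/a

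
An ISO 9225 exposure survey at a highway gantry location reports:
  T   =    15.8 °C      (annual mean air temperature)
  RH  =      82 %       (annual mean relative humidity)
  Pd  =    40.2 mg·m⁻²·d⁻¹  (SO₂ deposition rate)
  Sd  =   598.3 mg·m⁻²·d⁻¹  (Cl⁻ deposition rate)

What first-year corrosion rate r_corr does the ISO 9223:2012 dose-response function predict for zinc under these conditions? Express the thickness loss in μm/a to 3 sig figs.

zinc: f(T) = -0.071·(T−10) [T>10 °C] = -0.4118
  Pd branch = 0.0129·Pd^0.44·e^(0.046·RH+f) = 1.887 μm/a
  Sd branch = 0.0175·Sd^0.57·e^(0.008·RH+0.085·T) = 4.944 μm/a
  sum: 1.887 + 4.944 → r_corr = 6.83 μm/a

r_corr = 6.83 μm/a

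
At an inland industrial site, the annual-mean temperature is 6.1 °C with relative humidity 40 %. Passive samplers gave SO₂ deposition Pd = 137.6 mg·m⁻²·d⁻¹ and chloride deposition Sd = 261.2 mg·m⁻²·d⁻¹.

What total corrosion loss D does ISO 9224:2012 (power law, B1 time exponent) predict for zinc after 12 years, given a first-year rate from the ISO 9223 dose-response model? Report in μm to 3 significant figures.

D(12) = 11.9 μm

zinc: T≤10 °C ⇒ hinge +0.038·(6.1−10) = -0.1482
  SO₂ term: 0.0129·137.6^0.44·exp(0.046·40-0.1482) = 0.6114
  Sd branch = 0.0175·Sd^0.57·e^(0.008·RH+0.085·T) = 0.9658 μm/a
  sum: 0.6114 + 0.9658 → r_corr = 1.577 μm/a
Long-term exponent b (ISO 9224 Table 2, B1) = 0.813
  D(12) = 1.577 × 12^0.813 = 1.577 × 7.54 = 11.89 μm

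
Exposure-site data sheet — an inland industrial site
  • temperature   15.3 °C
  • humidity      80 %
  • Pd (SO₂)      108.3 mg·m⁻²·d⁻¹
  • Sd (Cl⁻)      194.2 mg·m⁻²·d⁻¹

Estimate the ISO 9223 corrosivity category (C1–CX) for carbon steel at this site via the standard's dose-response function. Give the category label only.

C5

carbon steel: temperature factor f = -0.054·(5.3) = -0.2862
  SO₂ term: 1.77·108.3^0.52·exp(0.02·80-0.2862) = 75.26
  Sd branch = 0.102·Sd^0.62·e^(0.033·RH+0.04·T) = 69.13 μm/a
  r_corr = 75.26 + 69.13 = 144.4 μm/a
144 μm/a falls in (80, 200] for carbon steel → category C5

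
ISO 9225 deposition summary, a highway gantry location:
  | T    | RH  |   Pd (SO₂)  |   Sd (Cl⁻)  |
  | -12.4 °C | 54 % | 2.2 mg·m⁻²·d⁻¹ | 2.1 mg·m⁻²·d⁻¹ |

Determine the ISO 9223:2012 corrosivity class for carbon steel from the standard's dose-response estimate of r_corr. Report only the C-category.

carbon steel: f(T) = +0.150·(T−10) [T≤10 °C] = -3.3600
  SO₂ term: 1.77·2.2^0.52·exp(0.02·54-3.3600) = 0.2728
  Cl⁻ term: 0.102·2.1^0.62·exp(0.033·54+0.04·-12.4) = 0.5846
  r_corr = 0.2728 + 0.5846 = 0.8574 μm/a
ISO 9223 Table 2 (carbon steel): 0 < 0.857 ≤ 1.3 μm/a ⇒ C1

C1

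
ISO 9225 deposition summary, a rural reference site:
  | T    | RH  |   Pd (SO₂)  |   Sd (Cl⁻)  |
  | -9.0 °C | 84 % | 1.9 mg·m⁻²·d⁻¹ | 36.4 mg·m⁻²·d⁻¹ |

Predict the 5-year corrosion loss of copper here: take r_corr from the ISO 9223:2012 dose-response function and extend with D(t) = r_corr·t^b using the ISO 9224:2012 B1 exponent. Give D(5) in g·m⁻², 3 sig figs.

copper: temperature factor f = +0.126·(-19.0) = -2.3940
  Pd branch = 0.0053·Pd^0.26·e^(0.059·RH+f) = 0.08117 μm/a
  Cl⁻ term: 0.01025·36.4^0.27·exp(0.036·84+0.049·-9.0) = 0.3581
  sum: 0.08117 + 0.3581 → r_corr = 0.4393 μm/a
Long-term exponent b (ISO 9224 Table 2, B1) = 0.667
  D(5) = 0.4393 × 5^0.667 = 0.4393 × 2.926 = 1.285 μm
  Mass loss = 1.285 μm × 8.96 g/cm³ = 11.51 g·m⁻²

D(5) = 11.5 g·m⁻²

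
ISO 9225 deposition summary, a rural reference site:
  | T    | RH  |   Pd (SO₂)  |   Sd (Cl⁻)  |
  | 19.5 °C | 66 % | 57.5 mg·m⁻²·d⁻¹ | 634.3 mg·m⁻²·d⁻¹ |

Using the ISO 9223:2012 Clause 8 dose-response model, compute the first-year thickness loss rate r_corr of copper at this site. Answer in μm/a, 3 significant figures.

r_corr = 1.99 μm/a

copper: temperature factor f = -0.080·(9.5) = -0.7600
  Pd branch = 0.0053·Pd^0.26·e^(0.059·RH+f) = 0.349 μm/a
  Cl⁻ term: 0.01025·634.3^0.27·exp(0.036·66+0.049·19.5) = 1.638
  sum: 0.349 + 1.638 → r_corr = 1.987 μm/a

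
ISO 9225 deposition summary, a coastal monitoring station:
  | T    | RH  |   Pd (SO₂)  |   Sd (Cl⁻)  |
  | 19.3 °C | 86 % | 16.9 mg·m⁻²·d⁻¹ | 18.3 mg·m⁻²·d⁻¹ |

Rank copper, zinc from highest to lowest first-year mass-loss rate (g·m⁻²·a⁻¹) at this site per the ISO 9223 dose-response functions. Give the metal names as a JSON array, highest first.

copper: f(T) = -0.080·(T−10) [T>10 °C] = -0.7440
  Pd branch = 0.0053·Pd^0.26·e^(0.059·RH+f) = 0.8395 μm/a
  Sd branch = 0.01025·Sd^0.27·e^(0.036·RH+0.049·T) = 1.279 μm/a
  sum: 0.8395 + 1.279 → r_corr = 2.119 μm/a
  mass loss = 2.119 μm/a × 8.96 g/cm³ = 18.98 g·m⁻²·a⁻¹
zinc: f(T) = -0.071·(T−10) [T>10 °C] = -0.6603
  Pd branch = 0.0129·Pd^0.44·e^(0.046·RH+f) = 1.208 μm/a
  Sd branch = 0.0175·Sd^0.57·e^(0.008·RH+0.085·T) = 0.9417 μm/a
  sum: 1.208 + 0.9417 → r_corr = 2.15 μm/a
  mass loss = 2.15 μm/a × 7.14 g/cm³ = 15.35 g·m⁻²·a⁻¹
Ordering by g·m⁻²·a⁻¹: copper (19) > zinc (15.4)

["copper", "zinc"]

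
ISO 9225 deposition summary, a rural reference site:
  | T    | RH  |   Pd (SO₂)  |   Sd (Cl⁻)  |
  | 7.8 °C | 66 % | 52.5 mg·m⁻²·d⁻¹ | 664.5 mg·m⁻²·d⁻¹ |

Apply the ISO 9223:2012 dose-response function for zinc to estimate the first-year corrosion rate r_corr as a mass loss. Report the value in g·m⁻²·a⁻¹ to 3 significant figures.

zinc: f(T) = +0.038·(T−10) [T≤10 °C] = -0.0836
  sulphur-dioxide contribution → 1.411 μm/a
  chloride contribution → 2.339 μm/a
  total first-year rate 3.751 μm/a
Convert to mass loss: 3.751 μm/a × 7.14 g/cm³ = 26.78 g·m⁻²·a⁻¹

r_corr = 26.8 g·m⁻²·a⁻¹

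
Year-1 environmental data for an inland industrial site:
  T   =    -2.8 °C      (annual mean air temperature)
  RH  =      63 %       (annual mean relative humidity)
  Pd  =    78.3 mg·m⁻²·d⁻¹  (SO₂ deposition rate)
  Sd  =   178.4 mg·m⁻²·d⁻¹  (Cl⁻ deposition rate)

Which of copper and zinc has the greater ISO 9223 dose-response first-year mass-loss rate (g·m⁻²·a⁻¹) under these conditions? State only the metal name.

copper: T≤10 °C ⇒ hinge +0.126·(-2.8−10) = -1.6128
  SO₂ term: 0.0053·78.3^0.26·exp(0.059·63-1.6128) = 0.1351
  Cl⁻ term: 0.01025·178.4^0.27·exp(0.036·63+0.049·-2.8) = 0.3499
  r_corr = 0.1351 + 0.3499 = 0.485 μm/a
  mass loss = 0.485 μm/a × 8.96 g/cm³ = 4.346 g·m⁻²·a⁻¹
zinc: f(T) = +0.038·(T−10) [T≤10 °C] = -0.4864
  SO₂ term: 0.0129·78.3^0.44·exp(0.046·63-0.4864) = 0.9799
  Sd branch = 0.0175·Sd^0.57·e^(0.008·RH+0.085·T) = 0.4384 μm/a
  sum: 0.9799 + 0.4384 → r_corr = 1.418 μm/a
  mass loss = 1.418 μm/a × 7.14 g/cm³ = 10.13 g·m⁻²·a⁻¹
Ordering by g·m⁻²·a⁻¹: zinc (10.1) > copper (4.35)

zinc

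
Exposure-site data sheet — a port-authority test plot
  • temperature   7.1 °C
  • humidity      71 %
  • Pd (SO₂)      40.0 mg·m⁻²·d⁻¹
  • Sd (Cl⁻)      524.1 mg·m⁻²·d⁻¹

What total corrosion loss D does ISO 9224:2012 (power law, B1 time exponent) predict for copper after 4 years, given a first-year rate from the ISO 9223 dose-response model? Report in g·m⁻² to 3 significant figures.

D(4) = 37.2 g·m⁻²

copper: T≤10 °C ⇒ hinge +0.126·(7.1−10) = -0.3654
  sulphur-dioxide contribution → 0.633 μm/a
  chloride contribution → 1.014 μm/a
  total first-year rate 1.647 μm/a
Long-term exponent b (ISO 9224 Table 2, B1) = 0.667
  D(4) = 1.647 × 4^0.667 = 1.647 × 2.521 = 4.152 μm
  Mass loss = 4.152 μm × 8.96 g/cm³ = 37.21 g·m⁻²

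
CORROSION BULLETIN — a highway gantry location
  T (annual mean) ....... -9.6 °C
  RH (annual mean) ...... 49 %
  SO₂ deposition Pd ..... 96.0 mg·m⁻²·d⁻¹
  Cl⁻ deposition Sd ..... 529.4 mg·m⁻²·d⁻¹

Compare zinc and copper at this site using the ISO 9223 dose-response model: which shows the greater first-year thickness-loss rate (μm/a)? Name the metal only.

zinc: f(T) = +0.038·(T−10) [T≤10 °C] = -0.7448
  SO₂ term: 0.0129·96.0^0.44·exp(0.046·49-0.7448) = 0.4347
  Cl⁻ term: 0.0175·529.4^0.57·exp(0.008·49+0.085·-9.6) = 0.4087
  sum: 0.4347 + 0.4087 → r_corr = 0.8435 μm/a
copper: f(T) = +0.126·(T−10) [T≤10 °C] = -2.4696
  Pd branch = 0.0053·Pd^0.26·e^(0.059·RH+f) = 0.02647 μm/a
  Cl⁻ term: 0.01025·529.4^0.27·exp(0.036·49+0.049·-9.6) = 0.2032
  sum: 0.02647 + 0.2032 → r_corr = 0.2297 μm/a
Ordering by μm/a: zinc (0.843) > copper (0.23)

zinc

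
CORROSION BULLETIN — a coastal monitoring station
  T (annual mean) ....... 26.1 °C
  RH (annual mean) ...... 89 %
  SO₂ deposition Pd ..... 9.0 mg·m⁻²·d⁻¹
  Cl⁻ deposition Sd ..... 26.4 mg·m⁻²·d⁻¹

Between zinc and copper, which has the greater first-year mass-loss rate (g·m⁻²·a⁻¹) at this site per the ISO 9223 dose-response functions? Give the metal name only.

copper

zinc: temperature factor f = -0.071·(16.1) = -1.1431
  Pd branch = 0.0129·Pd^0.44·e^(0.046·RH+f) = 0.6487 μm/a
  Sd branch = 0.0175·Sd^0.57·e^(0.008·RH+0.085·T) = 2.119 μm/a
  sum: 0.6487 + 2.119 → r_corr = 2.767 μm/a
  mass loss = 2.767 μm/a × 7.14 g/cm³ = 19.76 g·m⁻²·a⁻¹
copper: f(T) = -0.080·(T−10) [T>10 °C] = -1.2880
  Pd branch = 0.0053·Pd^0.26·e^(0.059·RH+f) = 0.4937 μm/a
  Cl⁻ term: 0.01025·26.4^0.27·exp(0.036·89+0.049·26.1) = 2.195
  sum: 0.4937 + 2.195 → r_corr = 2.689 μm/a
  mass loss = 2.689 μm/a × 8.96 g/cm³ = 24.09 g·m⁻²·a⁻¹
Ordering by g·m⁻²·a⁻¹: copper (24.1) > zinc (19.8)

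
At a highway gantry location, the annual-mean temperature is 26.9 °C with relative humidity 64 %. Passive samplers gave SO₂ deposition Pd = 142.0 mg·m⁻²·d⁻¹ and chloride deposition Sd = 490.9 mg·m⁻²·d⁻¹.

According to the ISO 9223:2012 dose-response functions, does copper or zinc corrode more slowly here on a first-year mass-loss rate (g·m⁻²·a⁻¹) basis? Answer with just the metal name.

copper: temperature factor f = -0.080·(16.9) = -1.3520
  SO₂ term: 0.0053·142.0^0.26·exp(0.059·64-1.3520) = 0.2171
  Cl⁻ term: 0.01025·490.9^0.27·exp(0.036·64+0.049·26.9) = 2.043
  r_corr = 0.2171 + 2.043 = 2.26 μm/a
  mass loss = 2.26 μm/a × 8.96 g/cm³ = 20.25 g·m⁻²·a⁻¹
zinc: f(T) = -0.071·(T−10) [T>10 °C] = -1.1999
  Pd branch = 0.0129·Pd^0.44·e^(0.046·RH+f) = 0.6532 μm/a
  Sd branch = 0.0175·Sd^0.57·e^(0.008·RH+0.085·T) = 9.824 μm/a
  sum: 0.6532 + 9.824 → r_corr = 10.48 μm/a
  mass loss = 10.48 μm/a × 7.14 g/cm³ = 74.81 g·m⁻²·a⁻¹
Ordering by g·m⁻²·a⁻¹: zinc (74.8) > copper (20.3)

copper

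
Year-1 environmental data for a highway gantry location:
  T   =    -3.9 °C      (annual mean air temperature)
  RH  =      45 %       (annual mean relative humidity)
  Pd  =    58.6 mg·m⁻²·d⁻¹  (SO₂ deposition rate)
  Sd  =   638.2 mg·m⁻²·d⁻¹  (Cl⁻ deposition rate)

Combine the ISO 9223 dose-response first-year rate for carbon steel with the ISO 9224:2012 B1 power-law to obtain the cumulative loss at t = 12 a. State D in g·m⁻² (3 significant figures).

D(12) = 738 g·m⁻²

carbon steel: temperature factor f = +0.150·(-13.9) = -2.0850
  SO₂ term: 1.77·58.6^0.52·exp(0.02·45-2.0850) = 4.494
  Sd branch = 0.102·Sd^0.62·e^(0.033·RH+0.04·T) = 21.13 μm/a
  r_corr = 4.494 + 21.13 = 25.62 μm/a
Power-law: D(12) = r_corr · 12^0.523
  D(12) = 25.62 × 12^0.523 = 25.62 × 3.668 = 93.98 μm
  Mass loss = 93.98 μm × 7.85 g/cm³ = 737.7 g·m⁻²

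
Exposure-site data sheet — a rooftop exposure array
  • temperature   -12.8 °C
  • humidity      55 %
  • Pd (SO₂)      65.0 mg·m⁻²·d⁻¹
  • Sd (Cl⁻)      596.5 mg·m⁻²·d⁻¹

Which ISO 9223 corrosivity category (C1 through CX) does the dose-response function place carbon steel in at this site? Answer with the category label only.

carbon steel: T≤10 °C ⇒ hinge +0.150·(-12.8−10) = -3.4200
  sulphur-dioxide contribution → 1.524 μm/a
  chloride contribution → 19.74 μm/a
  total first-year rate 21.27 μm/a
21.3 μm/a falls in (1.3, 25] for carbon steel → category C2

C2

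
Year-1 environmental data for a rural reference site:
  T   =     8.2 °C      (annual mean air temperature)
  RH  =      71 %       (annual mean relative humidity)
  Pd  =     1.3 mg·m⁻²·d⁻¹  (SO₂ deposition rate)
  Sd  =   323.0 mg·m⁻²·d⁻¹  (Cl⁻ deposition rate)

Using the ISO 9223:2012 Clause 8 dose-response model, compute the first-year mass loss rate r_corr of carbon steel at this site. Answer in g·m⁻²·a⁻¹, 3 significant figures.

r_corr = 466 g·m⁻²·a⁻¹

carbon steel: T≤10 °C ⇒ hinge +0.150·(8.2−10) = -0.2700
  SO₂ term: 1.77·1.3^0.52·exp(0.02·71-0.2700) = 6.407
  Cl⁻ term: 0.102·323.0^0.62·exp(0.033·71+0.04·8.2) = 53
  r_corr = 6.407 + 53 = 59.41 μm/a
Convert to mass loss: 59.41 μm/a × 7.85 g/cm³ = 466.4 g·m⁻²·a⁻¹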